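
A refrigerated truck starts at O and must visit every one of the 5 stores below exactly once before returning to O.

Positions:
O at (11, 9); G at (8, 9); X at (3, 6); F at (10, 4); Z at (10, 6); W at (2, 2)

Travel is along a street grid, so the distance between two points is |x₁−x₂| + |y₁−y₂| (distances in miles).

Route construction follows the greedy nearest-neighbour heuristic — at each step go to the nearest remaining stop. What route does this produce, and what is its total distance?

40 miles along O → G → Z → F → X → W → O.

At O the remaining stops are G 3, Z 4, F 6, X 11, W 16; go to G.
At G the remaining stops are Z 5, F 7, X 8, W 13; go to Z.
At Z the remaining stops are F 2, X 7, W 12; go to F.
At F the remaining stops are X 9, W 10; go to X.
At X the remaining stops are W 5; go to W.
Return W→O: 16.
Total = 3 + 5 + 2 + 9 + 5 + 16 = 40.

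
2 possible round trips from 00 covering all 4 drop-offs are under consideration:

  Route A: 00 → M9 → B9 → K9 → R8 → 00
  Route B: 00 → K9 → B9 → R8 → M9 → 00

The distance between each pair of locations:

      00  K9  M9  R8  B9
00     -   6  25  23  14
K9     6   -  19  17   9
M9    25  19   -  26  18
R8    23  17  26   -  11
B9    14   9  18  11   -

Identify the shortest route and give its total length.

Route A: 25 + 18 + 9 + 17 + 23 = 92
Route B: 6 + 9 + 11 + 26 + 25 = 77

77 — Route B is the shortest.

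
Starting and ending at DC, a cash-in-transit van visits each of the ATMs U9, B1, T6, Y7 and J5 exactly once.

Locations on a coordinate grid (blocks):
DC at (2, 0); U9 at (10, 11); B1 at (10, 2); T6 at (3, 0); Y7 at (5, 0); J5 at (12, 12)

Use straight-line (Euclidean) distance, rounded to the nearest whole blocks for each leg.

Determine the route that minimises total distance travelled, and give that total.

With 5 stops there are 5!/2 = 60 distinct round trips (a route and its reverse cost the same).
DC→U9→B1→T6→Y7→J5→DC: 14+9+7+2+14+16 = 62
DC→U9→B1→T6→J5→Y7→DC: 14+9+7+15+14+3 = 62
DC→U9→B1→Y7→T6→J5→DC: 14+9+5+2+15+16 = 61
DC→U9→B1→Y7→J5→T6→DC: 14+9+5+14+15+1 = 58
DC→U9→B1→J5→T6→Y7→DC: 14+9+10+15+2+3 = 53
DC→U9→B1→J5→Y7→T6→DC: 14+9+10+14+2+1 = 50
DC→U9→T6→B1→Y7→J5→DC: 14+13+7+5+14+16 = 69
DC→U9→T6→B1→J5→Y7→DC: 14+13+7+10+14+3 = 61
DC→U9→T6→Y7→B1→J5→DC: 14+13+2+5+10+16 = 60
DC→U9→T6→Y7→J5→B1→DC: 14+13+2+14+10+8 = 61
DC→U9→T6→J5→B1→Y7→DC: 14+13+15+10+5+3 = 60
DC→U9→T6→J5→Y7→B1→DC: 14+13+15+14+5+8 = 69
DC→U9→Y7→B1→T6→J5→DC: 14+12+5+7+15+16 = 69
DC→U9→Y7→B1→J5→T6→DC: 14+12+5+10+15+1 = 57
… (46 more)
DC→U9→J5→B1→Y7→T6→DC: 14+2+10+5+2+1 = 34  ← best
The minimum is 34.
One optimal route: DC → U9 → J5 → B1 → Y7 → T6 → DC (or its reverse).

Minimum total distance: 34 blocks.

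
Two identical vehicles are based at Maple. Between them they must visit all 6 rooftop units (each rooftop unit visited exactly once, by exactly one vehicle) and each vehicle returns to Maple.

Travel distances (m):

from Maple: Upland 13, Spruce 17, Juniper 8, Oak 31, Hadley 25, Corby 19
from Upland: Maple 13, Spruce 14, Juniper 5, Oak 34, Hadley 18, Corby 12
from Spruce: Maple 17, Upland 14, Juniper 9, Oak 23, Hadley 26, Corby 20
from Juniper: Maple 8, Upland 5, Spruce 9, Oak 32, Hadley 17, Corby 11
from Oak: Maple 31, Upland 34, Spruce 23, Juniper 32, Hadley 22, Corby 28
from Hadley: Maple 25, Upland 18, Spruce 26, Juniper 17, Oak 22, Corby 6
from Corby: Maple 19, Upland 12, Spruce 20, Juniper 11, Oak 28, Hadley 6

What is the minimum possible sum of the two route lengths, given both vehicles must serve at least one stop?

Minimum combined distance: 109 m.

Try each way of splitting the stops between the two vehicles (each non-empty) and, for each split, find the best tour for each vehicle:
  {Upland} + {Spruce, Juniper, Oak, Hadley, Corby}: 26 + 87 = 113
  {Spruce} + {Upland, Juniper, Oak, Hadley, Corby}: 34 + 84 = 118
  {Upland, Spruce} + {Juniper, Oak, Hadley, Corby}: 44 + 78 = 122
  {Juniper} + {Upland, Spruce, Oak, Hadley, Corby}: 16 + 93 = 109
  {Upland, Juniper} + {Spruce, Oak, Hadley, Corby}: 26 + 87 = 113
  {Spruce, Juniper} + {Upland, Oak, Hadley, Corby}: 34 + 84 = 118
  … (31 splits in total)
Best: vehicle 1 Maple → Juniper → Maple = 16; vehicle 2 Maple → Upland → Corby → Hadley → Oak → Spruce → Maple = 93; combined 109.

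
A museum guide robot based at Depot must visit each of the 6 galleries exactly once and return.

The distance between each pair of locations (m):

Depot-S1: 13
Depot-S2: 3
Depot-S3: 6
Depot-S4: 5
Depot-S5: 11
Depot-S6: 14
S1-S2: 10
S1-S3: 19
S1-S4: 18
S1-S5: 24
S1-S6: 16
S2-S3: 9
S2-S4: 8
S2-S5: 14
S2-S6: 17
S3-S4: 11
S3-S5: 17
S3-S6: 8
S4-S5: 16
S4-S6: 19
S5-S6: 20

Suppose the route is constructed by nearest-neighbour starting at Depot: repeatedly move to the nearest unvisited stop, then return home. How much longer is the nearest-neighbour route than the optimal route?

The nearest-neighbour route is 6 m longer than optimal.

Depot: S2=3, S4=5, S3=6, S5=11, S1=13, S6=14 ⇒ S2
S2: S4=8, S3=9, S1=10, S5=14, S6=17 ⇒ S4
S4: S3=11, S5=16, S1=18, S6=19 ⇒ S3
S3: S6=8, S5=17, S1=19 ⇒ S6
S6: S1=16, S5=20 ⇒ S1
S1: S5=24 ⇒ S5
NN route Depot → S2 → S4 → S3 → S6 → S1 → S5 → Depot costs 81.
Optimal: Depot → S2 → S1 → S6 → S3 → S4 → S5 → Depot costs 75 (by enumerating all 360 distinct tours).
Excess = 81 − 75 = 6.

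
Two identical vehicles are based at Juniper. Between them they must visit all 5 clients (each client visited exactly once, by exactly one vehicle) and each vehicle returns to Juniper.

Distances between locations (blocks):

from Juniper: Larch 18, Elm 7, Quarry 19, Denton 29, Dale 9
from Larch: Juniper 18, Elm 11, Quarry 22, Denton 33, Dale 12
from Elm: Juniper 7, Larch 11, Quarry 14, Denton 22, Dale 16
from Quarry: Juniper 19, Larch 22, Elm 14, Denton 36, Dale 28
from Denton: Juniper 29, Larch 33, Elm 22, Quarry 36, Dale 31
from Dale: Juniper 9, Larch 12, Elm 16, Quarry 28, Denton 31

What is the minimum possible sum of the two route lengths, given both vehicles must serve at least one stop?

Minimum combined distance: 120 blocks.

There are 2^4 − 1 = 15 ways to divide the 5 stops into two non-empty groups. For each, the best each vehicle can do is its own shortest tour through its group:
  {Larch} + {Elm, Quarry, Denton, Dale}: 36 + 95 = 131
  {Elm} + {Larch, Quarry, Denton, Dale}: 14 + 108 = 122
  {Larch, Elm} + {Quarry, Denton, Dale}: 36 + 95 = 131
  {Quarry} + {Larch, Elm, Denton, Dale}: 38 + 83 = 121
  {Larch, Quarry} + {Elm, Denton, Dale}: 59 + 69 = 128
  {Elm, Quarry} + {Larch, Denton, Dale}: 40 + 83 = 123
  … (15 splits in total)
  {Elm, Denton} + {Larch, Quarry, Dale}: 58 + 62 = 120  ← best
Best: vehicle 1 Juniper → Elm → Denton → Juniper = 58; vehicle 2 Juniper → Quarry → Larch → Dale → Juniper = 62; combined 120.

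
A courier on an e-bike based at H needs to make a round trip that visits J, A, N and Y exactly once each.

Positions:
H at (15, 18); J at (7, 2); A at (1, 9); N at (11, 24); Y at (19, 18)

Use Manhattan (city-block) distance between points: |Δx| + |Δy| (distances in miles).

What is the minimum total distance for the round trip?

H-J-A-N-Y-H: 24+13+25+14+4 = 80
H-J-A-Y-N-H: 24+13+27+14+10 = 88
H-J-N-A-Y-H: 24+26+25+27+4 = 106
H-J-N-Y-A-H: 24+26+14+27+23 = 114
H-J-Y-A-N-H: 24+28+27+25+10 = 114
H-J-Y-N-A-H: 24+28+14+25+23 = 114
H-A-J-N-Y-H: 23+13+26+14+4 = 80
H-A-J-Y-N-H: 23+13+28+14+10 = 88
H-A-N-J-Y-H: 23+25+26+28+4 = 106
H-A-Y-J-N-H: 23+27+28+26+10 = 114
H-N-J-A-Y-H: 10+26+13+27+4 = 80
H-N-A-J-Y-H: 10+25+13+28+4 = 80
The minimum is 80.
One optimal route: H → J → A → N → Y → H (or its reverse).

80 miles — the shortest possible round trip.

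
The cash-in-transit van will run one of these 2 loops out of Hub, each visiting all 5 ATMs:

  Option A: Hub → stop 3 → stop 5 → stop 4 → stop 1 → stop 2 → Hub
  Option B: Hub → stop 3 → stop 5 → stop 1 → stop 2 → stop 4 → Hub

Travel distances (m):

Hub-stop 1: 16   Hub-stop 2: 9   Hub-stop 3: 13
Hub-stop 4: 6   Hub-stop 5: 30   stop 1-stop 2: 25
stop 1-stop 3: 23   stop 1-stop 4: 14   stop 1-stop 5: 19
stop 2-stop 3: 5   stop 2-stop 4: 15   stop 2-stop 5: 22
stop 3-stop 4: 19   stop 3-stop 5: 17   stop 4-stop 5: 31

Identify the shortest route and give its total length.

Option A: 13 + 17 + 31 + 14 + 25 + 9 = 109
Option B: 13 + 17 + 19 + 25 + 15 + 6 = 95

Shortest is Option B, total 95 m.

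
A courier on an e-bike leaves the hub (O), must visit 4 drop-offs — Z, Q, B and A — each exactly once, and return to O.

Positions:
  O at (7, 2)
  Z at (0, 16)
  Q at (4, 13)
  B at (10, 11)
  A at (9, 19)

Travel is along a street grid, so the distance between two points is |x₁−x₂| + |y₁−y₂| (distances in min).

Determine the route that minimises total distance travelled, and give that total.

There are 12 distinct closed tours to check (reversals are equivalent).
O - Z - Q - B - A - O: 21+7+8+9+19 = 64
O - Z - Q - A - B - O: 21+7+11+9+12 = 60
O - Z - B - Q - A - O: 21+15+8+11+19 = 74
O - Z - B - A - Q - O: 21+15+9+11+14 = 70
O - Z - A - Q - B - O: 21+12+11+8+12 = 64
O - Z - A - B - Q - O: 21+12+9+8+14 = 64
O - Q - Z - B - A - O: 14+7+15+9+19 = 64
O - Q - Z - A - B - O: 14+7+12+9+12 = 54
O - Q - B - Z - A - O: 14+8+15+12+19 = 68
O - Q - A - Z - B - O: 14+11+12+15+12 = 64
O - B - Z - Q - A - O: 12+15+7+11+19 = 64
O - B - Q - Z - A - O: 12+8+7+12+19 = 58
The minimum is 54.
One optimal route: O → Q → Z → A → B → O (or its reverse).

Minimum total distance: 54 min.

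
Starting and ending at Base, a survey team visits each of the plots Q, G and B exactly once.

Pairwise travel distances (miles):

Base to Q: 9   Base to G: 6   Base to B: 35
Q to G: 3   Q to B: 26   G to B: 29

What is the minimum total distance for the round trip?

With 3 stops there are 3!/2 = 3 distinct round trips (a route and its reverse cost the same).
Base - Q - G - B - Base: 9+3+29+35 = 76
Base - Q - B - G - Base: 9+26+29+6 = 70
Base - G - Q - B - Base: 6+3+26+35 = 70
The minimum is 70.
One optimal route: Base → Q → B → G → Base (or its reverse).

Minimum total distance: 70 miles.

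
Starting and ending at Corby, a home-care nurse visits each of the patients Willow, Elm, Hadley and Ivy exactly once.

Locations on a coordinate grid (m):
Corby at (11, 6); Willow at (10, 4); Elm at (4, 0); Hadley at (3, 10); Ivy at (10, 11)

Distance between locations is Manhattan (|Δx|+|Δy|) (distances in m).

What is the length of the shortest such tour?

Minimum total distance: 38 m.

Corby-Willow-Elm-Hadley-Ivy-Corby: 3+10+11+8+6 = 38
Corby-Willow-Elm-Ivy-Hadley-Corby: 3+10+17+8+12 = 50
Corby-Willow-Hadley-Elm-Ivy-Corby: 3+13+11+17+6 = 50
Corby-Willow-Hadley-Ivy-Elm-Corby: 3+13+8+17+13 = 54
Corby-Willow-Ivy-Elm-Hadley-Corby: 3+7+17+11+12 = 50
Corby-Willow-Ivy-Hadley-Elm-Corby: 3+7+8+11+13 = 42
Corby-Elm-Willow-Hadley-Ivy-Corby: 13+10+13+8+6 = 50
Corby-Elm-Willow-Ivy-Hadley-Corby: 13+10+7+8+12 = 50
Corby-Elm-Hadley-Willow-Ivy-Corby: 13+11+13+7+6 = 50
Corby-Elm-Ivy-Willow-Hadley-Corby: 13+17+7+13+12 = 62
Corby-Hadley-Willow-Elm-Ivy-Corby: 12+13+10+17+6 = 58
Corby-Hadley-Elm-Willow-Ivy-Corby: 12+11+10+7+6 = 46
The minimum is 38.
One optimal route: Corby → Willow → Elm → Hadley → Ivy → Corby (or its reverse).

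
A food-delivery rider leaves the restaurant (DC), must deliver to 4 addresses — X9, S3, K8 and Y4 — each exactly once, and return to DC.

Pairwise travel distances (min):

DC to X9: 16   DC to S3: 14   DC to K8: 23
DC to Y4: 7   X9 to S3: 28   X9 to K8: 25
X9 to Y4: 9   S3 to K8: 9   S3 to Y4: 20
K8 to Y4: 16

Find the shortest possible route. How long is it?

Minimum total distance: 64 min.

There are 12 distinct closed tours to check (reversals are equivalent).
DC-X9-S3-K8-Y4-DC: 16+28+9+16+7 = 76
DC-X9-S3-Y4-K8-DC: 16+28+20+16+23 = 103
DC-X9-K8-S3-Y4-DC: 16+25+9+20+7 = 77
DC-X9-K8-Y4-S3-DC: 16+25+16+20+14 = 91
DC-X9-Y4-S3-K8-DC: 16+9+20+9+23 = 77
DC-X9-Y4-K8-S3-DC: 16+9+16+9+14 = 64
DC-S3-X9-K8-Y4-DC: 14+28+25+16+7 = 90
DC-S3-X9-Y4-K8-DC: 14+28+9+16+23 = 90
DC-S3-K8-X9-Y4-DC: 14+9+25+9+7 = 64
DC-S3-Y4-X9-K8-DC: 14+20+9+25+23 = 91
DC-K8-X9-S3-Y4-DC: 23+25+28+20+7 = 103
DC-K8-S3-X9-Y4-DC: 23+9+28+9+7 = 76
The minimum is 64.
One optimal route: DC → X9 → Y4 → K8 → S3 → DC (or its reverse).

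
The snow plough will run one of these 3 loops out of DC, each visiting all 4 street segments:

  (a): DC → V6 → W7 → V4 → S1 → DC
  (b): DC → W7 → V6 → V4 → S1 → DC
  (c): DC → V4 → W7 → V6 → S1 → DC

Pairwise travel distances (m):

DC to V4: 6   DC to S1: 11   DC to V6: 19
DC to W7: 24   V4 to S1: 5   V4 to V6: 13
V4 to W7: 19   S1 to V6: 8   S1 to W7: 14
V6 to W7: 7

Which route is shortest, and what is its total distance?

51 m — (c) is the shortest.

(a): 19 + 7 + 19 + 5 + 11 = 61
(b): 24 + 7 + 13 + 5 + 11 = 60
(c): 6 + 19 + 7 + 8 + 11 = 51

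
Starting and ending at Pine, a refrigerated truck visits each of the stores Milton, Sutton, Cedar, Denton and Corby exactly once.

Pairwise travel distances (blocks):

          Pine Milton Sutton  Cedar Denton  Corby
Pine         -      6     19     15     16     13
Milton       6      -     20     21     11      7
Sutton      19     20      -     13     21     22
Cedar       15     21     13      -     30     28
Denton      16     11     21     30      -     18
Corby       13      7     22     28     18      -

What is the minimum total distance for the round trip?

Shortest round trip = 80 blocks.

There are 60 distinct closed tours to check (reversals are equivalent).
Pine - Milton - Sutton - Cedar - Denton - Corby - Pine: 6+20+13+30+18+13 = 100
Pine - Milton - Sutton - Cedar - Corby - Denton - Pine: 6+20+13+28+18+16 = 101
Pine - Milton - Sutton - Denton - Cedar - Corby - Pine: 6+20+21+30+28+13 = 118
Pine - Milton - Sutton - Denton - Corby - Cedar - Pine: 6+20+21+18+28+15 = 108
Pine - Milton - Sutton - Corby - Cedar - Denton - Pine: 6+20+22+28+30+16 = 122
Pine - Milton - Sutton - Corby - Denton - Cedar - Pine: 6+20+22+18+30+15 = 111
Pine - Milton - Cedar - Sutton - Denton - Corby - Pine: 6+21+13+21+18+13 = 92
Pine - Milton - Cedar - Sutton - Corby - Denton - Pine: 6+21+13+22+18+16 = 96
Pine - Milton - Cedar - Denton - Sutton - Corby - Pine: 6+21+30+21+22+13 = 113
Pine - Milton - Cedar - Denton - Corby - Sutton - Pine: 6+21+30+18+22+19 = 116
Pine - Milton - Cedar - Corby - Sutton - Denton - Pine: 6+21+28+22+21+16 = 114
Pine - Milton - Cedar - Corby - Denton - Sutton - Pine: 6+21+28+18+21+19 = 113
Pine - Milton - Denton - Sutton - Cedar - Corby - Pine: 6+11+21+13+28+13 = 92
Pine - Milton - Denton - Sutton - Corby - Cedar - Pine: 6+11+21+22+28+15 = 103
… (46 more)
Pine - Milton - Corby - Denton - Sutton - Cedar - Pine: 6+7+18+21+13+15 = 80  ← best
The minimum is 80.
One optimal route: Pine → Milton → Corby → Denton → Sutton → Cedar → Pine (or its reverse).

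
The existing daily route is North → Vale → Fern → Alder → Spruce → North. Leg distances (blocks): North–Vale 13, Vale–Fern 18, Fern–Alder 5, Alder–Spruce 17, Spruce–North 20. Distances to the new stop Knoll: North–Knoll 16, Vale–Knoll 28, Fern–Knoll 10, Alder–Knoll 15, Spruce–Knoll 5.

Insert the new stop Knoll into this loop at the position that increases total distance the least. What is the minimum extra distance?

+1 blocks — insert Knoll between Spruce and North.

Insertion cost between consecutive stops i–j is d(i,Knoll) + d(Knoll,j) − d(i,j):
  between North and Vale: 16 + 28 − 13 = 31
  between Vale and Fern: 28 + 10 − 18 = 20
  between Fern and Alder: 10 + 15 − 5 = 20
  between Alder and Spruce: 15 + 5 − 17 = 3
  between Spruce and North: 5 + 16 − 20 = 1
Cheapest insertion is between Spruce and North, adding 1.
New total = 73 + 1 = 74.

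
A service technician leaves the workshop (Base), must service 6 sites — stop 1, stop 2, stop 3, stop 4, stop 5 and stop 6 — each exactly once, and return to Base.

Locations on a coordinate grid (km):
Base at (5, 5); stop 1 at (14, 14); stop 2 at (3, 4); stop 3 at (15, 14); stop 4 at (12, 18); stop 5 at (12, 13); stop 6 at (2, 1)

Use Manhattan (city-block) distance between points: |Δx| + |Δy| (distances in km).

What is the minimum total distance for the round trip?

Minimum total distance: 60 km.

With 6 stops there are 6!/2 = 360 distinct round trips (a route and its reverse cost the same).
Base-stop 1-stop 2-stop 3-stop 4-stop 5-stop 6-Base: 18+21+22+7+5+22+7 = 102
Base-stop 1-stop 2-stop 3-stop 4-stop 6-stop 5-Base: 18+21+22+7+27+22+15 = 132
Base-stop 1-stop 2-stop 3-stop 5-stop 4-stop 6-Base: 18+21+22+4+5+27+7 = 104
Base-stop 1-stop 2-stop 3-stop 5-stop 6-stop 4-Base: 18+21+22+4+22+27+20 = 134
Base-stop 1-stop 2-stop 3-stop 6-stop 4-stop 5-Base: 18+21+22+26+27+5+15 = 134
Base-stop 1-stop 2-stop 3-stop 6-stop 5-stop 4-Base: 18+21+22+26+22+5+20 = 134
Base-stop 1-stop 2-stop 4-stop 3-stop 5-stop 6-Base: 18+21+23+7+4+22+7 = 102
Base-stop 1-stop 2-stop 4-stop 3-stop 6-stop 5-Base: 18+21+23+7+26+22+15 = 132
… (352 more)
Base-stop 1-stop 3-stop 4-stop 5-stop 2-stop 6-Base: 18+1+7+5+18+4+7 = 60  ← best
The minimum is 60.
One optimal route: Base → stop 1 → stop 3 → stop 4 → stop 5 → stop 2 → stop 6 → Base (or its reverse).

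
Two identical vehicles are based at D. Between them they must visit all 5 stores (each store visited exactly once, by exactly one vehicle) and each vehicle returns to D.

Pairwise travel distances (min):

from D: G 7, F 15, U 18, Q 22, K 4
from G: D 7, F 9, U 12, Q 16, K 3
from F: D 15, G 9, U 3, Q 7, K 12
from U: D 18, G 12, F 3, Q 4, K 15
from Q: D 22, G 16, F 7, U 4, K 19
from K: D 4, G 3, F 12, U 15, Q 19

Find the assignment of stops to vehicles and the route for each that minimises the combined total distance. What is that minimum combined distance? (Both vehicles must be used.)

Minimum combined distance: 53 min.

There are 2^4 − 1 = 15 ways to divide the 5 stops into two non-empty groups. For each, the best each vehicle can do is its own shortest tour through its group:
  {G} + {F, U, Q, K}: 14 + 45 = 59
  {F} + {G, U, Q, K}: 30 + 45 = 75
  {G, F} + {U, Q, K}: 31 + 45 = 76
  {U} + {G, F, Q, K}: 36 + 45 = 81
  {G, U} + {F, Q, K}: 37 + 45 = 82
  {F, U} + {G, Q, K}: 36 + 45 = 81
  … (15 splits in total)
  {G, F, U, Q} + {K}: 45 + 8 = 53  ← best
Best: vehicle 1 D → G → F → U → Q → D = 45; vehicle 2 D → K → D = 8; combined 53.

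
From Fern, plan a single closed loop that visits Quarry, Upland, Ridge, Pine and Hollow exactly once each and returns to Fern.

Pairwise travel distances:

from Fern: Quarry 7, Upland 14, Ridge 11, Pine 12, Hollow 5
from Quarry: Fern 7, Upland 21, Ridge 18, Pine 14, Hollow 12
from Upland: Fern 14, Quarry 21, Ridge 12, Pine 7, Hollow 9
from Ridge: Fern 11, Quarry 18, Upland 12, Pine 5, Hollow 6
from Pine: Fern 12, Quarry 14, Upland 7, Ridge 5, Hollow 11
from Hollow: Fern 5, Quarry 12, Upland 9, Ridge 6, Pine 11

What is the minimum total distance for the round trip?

Fern-Quarry-Upland-Ridge-Pine-Hollow-Fern: 7+21+12+5+11+5 = 61
Fern-Quarry-Upland-Ridge-Hollow-Pine-Fern: 7+21+12+6+11+12 = 69
Fern-Quarry-Upland-Pine-Ridge-Hollow-Fern: 7+21+7+5+6+5 = 51
Fern-Quarry-Upland-Pine-Hollow-Ridge-Fern: 7+21+7+11+6+11 = 63
Fern-Quarry-Upland-Hollow-Ridge-Pine-Fern: 7+21+9+6+5+12 = 60
Fern-Quarry-Upland-Hollow-Pine-Ridge-Fern: 7+21+9+11+5+11 = 64
Fern-Quarry-Ridge-Upland-Pine-Hollow-Fern: 7+18+12+7+11+5 = 60
Fern-Quarry-Ridge-Upland-Hollow-Pine-Fern: 7+18+12+9+11+12 = 69
Fern-Quarry-Ridge-Pine-Upland-Hollow-Fern: 7+18+5+7+9+5 = 51
Fern-Quarry-Ridge-Pine-Hollow-Upland-Fern: 7+18+5+11+9+14 = 64
Fern-Quarry-Ridge-Hollow-Upland-Pine-Fern: 7+18+6+9+7+12 = 59
Fern-Quarry-Ridge-Hollow-Pine-Upland-Fern: 7+18+6+11+7+14 = 63
Fern-Quarry-Pine-Upland-Ridge-Hollow-Fern: 7+14+7+12+6+5 = 51
Fern-Quarry-Pine-Upland-Hollow-Ridge-Fern: 7+14+7+9+6+11 = 54
… (46 more)
The minimum is 51.
One optimal route: Fern → Quarry → Upland → Pine → Ridge → Hollow → Fern (or its reverse).

Minimum total distance: 51.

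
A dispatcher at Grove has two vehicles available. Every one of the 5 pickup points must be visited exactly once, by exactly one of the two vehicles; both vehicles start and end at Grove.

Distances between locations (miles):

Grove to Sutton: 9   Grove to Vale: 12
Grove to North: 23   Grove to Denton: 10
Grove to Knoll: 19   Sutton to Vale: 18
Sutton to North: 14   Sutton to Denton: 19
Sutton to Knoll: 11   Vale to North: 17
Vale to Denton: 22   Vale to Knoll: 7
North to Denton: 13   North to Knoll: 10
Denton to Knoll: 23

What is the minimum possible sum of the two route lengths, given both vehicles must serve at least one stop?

70 miles — the smallest possible combined total.

Check every non-empty split of the stops between the two vehicles; for each half take its own optimal tour:
  {Sutton} + {Vale, North, Denton, Knoll}: 18 + 52 = 70
  {Vale} + {Sutton, North, Denton, Knoll}: 24 + 53 = 77
  {Sutton, Vale} + {North, Denton, Knoll}: 39 + 52 = 91
  {North} + {Sutton, Vale, Denton, Knoll}: 46 + 59 = 105
  {Sutton, North} + {Vale, Denton, Knoll}: 46 + 52 = 98
  {Vale, North} + {Sutton, Denton, Knoll}: 52 + 53 = 105
  … (15 splits in total)
Best: vehicle 1 Grove → Sutton → Grove = 18; vehicle 2 Grove → Vale → Knoll → North → Denton → Grove = 52; combined 70.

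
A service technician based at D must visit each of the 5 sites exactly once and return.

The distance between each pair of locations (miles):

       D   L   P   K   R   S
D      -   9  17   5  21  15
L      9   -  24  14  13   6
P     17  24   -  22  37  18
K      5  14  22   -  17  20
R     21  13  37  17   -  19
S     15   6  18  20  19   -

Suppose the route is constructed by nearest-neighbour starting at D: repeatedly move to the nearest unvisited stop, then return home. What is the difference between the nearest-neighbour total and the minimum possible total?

Excess over optimum: 25 miles.

D: K=5, L=9, S=15, P=17, R=21 ⇒ K
K: L=14, R=17, S=20, P=22 ⇒ L
L: S=6, R=13, P=24 ⇒ S
S: P=18, R=19 ⇒ P
P: R=37 ⇒ R
NN route D → K → L → S → P → R → D costs 101.
Optimal: D → P → S → L → R → K → D costs 76 (by enumerating all 60 distinct tours).
Excess = 101 − 76 = 25.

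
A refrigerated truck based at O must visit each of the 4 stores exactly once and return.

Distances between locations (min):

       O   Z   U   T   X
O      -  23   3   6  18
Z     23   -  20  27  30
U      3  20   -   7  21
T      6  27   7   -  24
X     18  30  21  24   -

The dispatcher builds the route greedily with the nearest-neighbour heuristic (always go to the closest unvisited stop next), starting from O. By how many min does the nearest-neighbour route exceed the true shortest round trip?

6 min longer than the optimal tour.

From O: U=3, T=6, X=18, Z=23 → choose U (3).
From U: T=7, Z=20, X=21 → choose T (7).
From T: X=24, Z=27 → choose X (24).
From X: Z=30 → choose Z (30).
NN route O → U → T → X → Z → O costs 87.
Optimal: O → T → U → Z → X → O costs 81 (by enumerating all 12 distinct tours).
Excess = 87 − 81 = 6.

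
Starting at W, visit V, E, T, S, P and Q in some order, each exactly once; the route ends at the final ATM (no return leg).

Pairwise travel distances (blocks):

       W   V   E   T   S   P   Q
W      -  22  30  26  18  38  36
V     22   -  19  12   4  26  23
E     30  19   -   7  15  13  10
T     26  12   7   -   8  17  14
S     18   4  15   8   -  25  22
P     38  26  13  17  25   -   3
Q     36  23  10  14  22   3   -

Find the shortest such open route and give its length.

54 blocks — the minimum one-way total.

There are 6! = 720 possible orderings.
W→V→E→T→S→P→Q: 22+19+7+8+25+3 = 84
W→V→E→T→S→Q→P: 22+19+7+8+22+3 = 81
W→V→E→T→P→S→Q: 22+19+7+17+25+22 = 112
W→V→E→T→P→Q→S: 22+19+7+17+3+22 = 90
W→V→E→T→Q→S→P: 22+19+7+14+22+25 = 109
W→V→E→T→Q→P→S: 22+19+7+14+3+25 = 90
W→V→E→S→T→P→Q: 22+19+15+8+17+3 = 84
W→V→E→S→T→Q→P: 22+19+15+8+14+3 = 81
… (712 more)
W→V→S→T→E→Q→P: 22+4+8+7+10+3 = 54  ← best
The minimum is 54.
One shortest path: W → V → S → T → E → Q → P.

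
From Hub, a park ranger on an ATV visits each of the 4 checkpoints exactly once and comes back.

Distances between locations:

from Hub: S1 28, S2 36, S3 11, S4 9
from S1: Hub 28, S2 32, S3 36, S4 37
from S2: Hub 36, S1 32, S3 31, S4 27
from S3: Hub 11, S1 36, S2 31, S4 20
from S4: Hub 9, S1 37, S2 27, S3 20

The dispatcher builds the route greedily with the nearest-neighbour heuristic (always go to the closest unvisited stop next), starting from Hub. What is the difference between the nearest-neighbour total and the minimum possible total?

Hub: S4=9, S3=11, S1=28, S2=36 ⇒ S4
S4: S3=20, S2=27, S1=37 ⇒ S3
S3: S2=31, S1=36 ⇒ S2
S2: S1=32 ⇒ S1
NN route Hub → S4 → S3 → S2 → S1 → Hub costs 120.
Optimal: Hub → S3 → S1 → S2 → S4 → Hub costs 115 (by enumerating all 12 distinct tours).
Excess = 120 − 115 = 5.

The nearest-neighbour route is 5 longer than optimal.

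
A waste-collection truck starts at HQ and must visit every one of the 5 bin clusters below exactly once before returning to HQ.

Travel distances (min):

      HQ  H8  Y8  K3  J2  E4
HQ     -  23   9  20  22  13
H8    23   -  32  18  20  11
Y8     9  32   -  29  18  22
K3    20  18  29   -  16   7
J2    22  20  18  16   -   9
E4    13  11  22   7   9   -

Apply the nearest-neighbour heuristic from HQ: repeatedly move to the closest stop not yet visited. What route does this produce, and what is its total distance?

Nearest-neighbour total = 84 min; route HQ → Y8 → J2 → E4 → K3 → H8 → HQ.

At HQ the remaining stops are Y8 9, E4 13, K3 20, J2 22, H8 23; go to Y8.
At Y8 the remaining stops are J2 18, E4 22, K3 29, H8 32; go to J2.
At J2 the remaining stops are E4 9, K3 16, H8 20; go to E4.
At E4 the remaining stops are K3 7, H8 11; go to K3.
At K3 the remaining stops are H8 18; go to H8.
Return H8→HQ: 23.
Total = 9 + 18 + 9 + 7 + 18 + 23 = 84.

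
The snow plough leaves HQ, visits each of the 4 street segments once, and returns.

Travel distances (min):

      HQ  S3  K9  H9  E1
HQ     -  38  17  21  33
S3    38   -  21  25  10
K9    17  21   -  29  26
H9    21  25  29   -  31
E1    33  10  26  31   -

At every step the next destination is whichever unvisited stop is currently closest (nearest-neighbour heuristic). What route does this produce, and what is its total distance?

Nearest-neighbour total = 100 min; route HQ → K9 → S3 → E1 → H9 → HQ.

At HQ the remaining stops are K9 17, H9 21, E1 33, S3 38; go to K9.
At K9 the remaining stops are S3 21, E1 26, H9 29; go to S3.
At S3 the remaining stops are E1 10, H9 25; go to E1.
At E1 the remaining stops are H9 31; go to H9.
Return H9→HQ: 21.
Total = 17 + 21 + 10 + 31 + 21 = 100.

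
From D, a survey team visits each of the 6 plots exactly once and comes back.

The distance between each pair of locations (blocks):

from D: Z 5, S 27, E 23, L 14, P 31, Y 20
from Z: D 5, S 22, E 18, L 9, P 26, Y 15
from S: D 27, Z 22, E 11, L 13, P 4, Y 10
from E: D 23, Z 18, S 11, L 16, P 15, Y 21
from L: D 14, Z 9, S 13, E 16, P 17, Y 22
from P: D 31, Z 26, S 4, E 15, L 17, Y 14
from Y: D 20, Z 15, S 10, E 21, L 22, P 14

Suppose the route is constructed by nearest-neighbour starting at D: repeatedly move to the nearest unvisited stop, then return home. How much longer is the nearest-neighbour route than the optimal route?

D: Z=5, L=14, Y=20, E=23, S=27, P=31 ⇒ Z
Z: L=9, Y=15, E=18, S=22, P=26 ⇒ L
L: S=13, E=16, P=17, Y=22 ⇒ S
S: P=4, Y=10, E=11 ⇒ P
P: Y=14, E=15 ⇒ Y
Y: E=21 ⇒ E
NN route D → Z → L → S → P → Y → E → D costs 89.
Optimal: D → Z → L → E → S → P → Y → D costs 79 (by enumerating all 360 distinct tours).
Excess = 89 − 79 = 10.

The nearest-neighbour route is 10 blocks longer than optimal.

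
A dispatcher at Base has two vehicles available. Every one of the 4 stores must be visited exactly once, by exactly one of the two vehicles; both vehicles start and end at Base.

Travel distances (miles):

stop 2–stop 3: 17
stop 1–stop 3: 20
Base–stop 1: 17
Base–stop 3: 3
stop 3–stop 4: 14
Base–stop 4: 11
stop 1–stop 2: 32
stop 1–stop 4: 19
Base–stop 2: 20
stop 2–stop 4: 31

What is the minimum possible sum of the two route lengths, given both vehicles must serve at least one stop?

Minimum combined distance: 87 miles.

Try each way of splitting the stops between the two vehicles (each non-empty) and, for each split, find the best tour for each vehicle:
  {stop 1} + {stop 2, stop 3, stop 4}: 34 + 62 = 96
  {stop 2} + {stop 1, stop 3, stop 4}: 40 + 53 = 93
  {stop 1, stop 2} + {stop 3, stop 4}: 69 + 28 = 97
  {stop 3} + {stop 1, stop 2, stop 4}: 6 + 82 = 88
  {stop 1, stop 3} + {stop 2, stop 4}: 40 + 62 = 102
  {stop 2, stop 3} + {stop 1, stop 4}: 40 + 47 = 87
  … (7 splits in total)
Best: vehicle 1 Base → stop 2 → stop 3 → Base = 40; vehicle 2 Base → stop 1 → stop 4 → Base = 47; combined 87.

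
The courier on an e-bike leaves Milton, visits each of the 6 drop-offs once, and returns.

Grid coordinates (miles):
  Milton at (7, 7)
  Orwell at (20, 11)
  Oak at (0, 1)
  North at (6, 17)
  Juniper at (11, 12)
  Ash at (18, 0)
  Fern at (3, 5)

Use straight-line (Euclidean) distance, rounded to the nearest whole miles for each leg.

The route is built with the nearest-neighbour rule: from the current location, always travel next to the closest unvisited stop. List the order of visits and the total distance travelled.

71 miles along Milton → Fern → Oak → Juniper → North → Orwell → Ash → Milton.

At Milton the remaining stops are Fern 4, Juniper 6, Oak 9, North 10, Ash 13, Orwell 14; go to Fern.
At Fern the remaining stops are Oak 5, Juniper 11, North 12, Ash 16, Orwell 18; go to Oak.
At Oak the remaining stops are Juniper 16, North 17, Ash 18, Orwell 22; go to Juniper.
At Juniper the remaining stops are North 7, Orwell 9, Ash 14; go to North.
At North the remaining stops are Orwell 15, Ash 21; go to Orwell.
At Orwell the remaining stops are Ash 11; go to Ash.
Return Ash→Milton: 13.
Total = 4 + 5 + 16 + 7 + 15 + 11 + 13 = 71.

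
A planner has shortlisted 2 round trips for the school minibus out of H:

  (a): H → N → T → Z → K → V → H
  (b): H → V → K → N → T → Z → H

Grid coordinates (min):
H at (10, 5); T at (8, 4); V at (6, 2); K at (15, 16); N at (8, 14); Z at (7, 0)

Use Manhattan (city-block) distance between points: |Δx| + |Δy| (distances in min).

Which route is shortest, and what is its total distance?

Shortest is (b), total 62 min.

(a): 11 + 10 + 5 + 24 + 23 + 7 = 80
(b): 7 + 23 + 9 + 10 + 5 + 8 = 62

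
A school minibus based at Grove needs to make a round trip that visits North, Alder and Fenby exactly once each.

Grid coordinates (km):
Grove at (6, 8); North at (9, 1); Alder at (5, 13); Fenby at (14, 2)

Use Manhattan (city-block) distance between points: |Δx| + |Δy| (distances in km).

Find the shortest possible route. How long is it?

Shortest round trip = 42 km.

With 3 stops there are 3!/2 = 3 distinct round trips (a route and its reverse cost the same).
Grove → North → Alder → Fenby → Grove: 10+16+20+14 = 60
Grove → North → Fenby → Alder → Grove: 10+6+20+6 = 42
Grove → Alder → North → Fenby → Grove: 6+16+6+14 = 42
The minimum is 42.
One optimal route: Grove → North → Fenby → Alder → Grove (or its reverse).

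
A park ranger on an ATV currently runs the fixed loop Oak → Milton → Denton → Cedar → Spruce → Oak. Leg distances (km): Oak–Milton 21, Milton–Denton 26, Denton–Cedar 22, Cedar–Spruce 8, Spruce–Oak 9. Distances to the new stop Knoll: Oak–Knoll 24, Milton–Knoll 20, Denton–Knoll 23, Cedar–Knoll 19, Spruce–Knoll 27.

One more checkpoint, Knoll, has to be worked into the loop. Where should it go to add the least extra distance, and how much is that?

Insertion cost between consecutive stops i–j is d(i,Knoll) + d(Knoll,j) − d(i,j):
  between Oak and Milton: 24 + 20 − 21 = 23
  between Milton and Denton: 20 + 23 − 26 = 17
  between Denton and Cedar: 23 + 19 − 22 = 20
  between Cedar and Spruce: 19 + 27 − 8 = 38
  between Spruce and Oak: 27 + 24 − 9 = 42
Cheapest insertion is between Milton and Denton, adding 17.
New total = 86 + 17 = 103.

+17 km — insert Knoll between Milton and Denton.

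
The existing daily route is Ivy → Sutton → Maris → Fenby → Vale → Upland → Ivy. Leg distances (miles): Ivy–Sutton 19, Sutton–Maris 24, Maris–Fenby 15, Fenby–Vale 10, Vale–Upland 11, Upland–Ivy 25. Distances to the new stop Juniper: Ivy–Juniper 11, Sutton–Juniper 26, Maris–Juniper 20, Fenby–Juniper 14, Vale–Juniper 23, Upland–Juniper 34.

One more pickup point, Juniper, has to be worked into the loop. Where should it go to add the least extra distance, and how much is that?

Adding 18 miles by placing Juniper on the Ivy–Sutton leg.

Insertion cost between consecutive stops i–j is d(i,Juniper) + d(Juniper,j) − d(i,j):
  between Ivy and Sutton: 11 + 26 − 19 = 18
  between Sutton and Maris: 26 + 20 − 24 = 22
  between Maris and Fenby: 20 + 14 − 15 = 19
  between Fenby and Vale: 14 + 23 − 10 = 27
  between Vale and Upland: 23 + 34 − 11 = 46
  between Upland and Ivy: 34 + 11 − 25 = 20
Cheapest insertion is between Ivy and Sutton, adding 18.
New total = 104 + 18 = 122.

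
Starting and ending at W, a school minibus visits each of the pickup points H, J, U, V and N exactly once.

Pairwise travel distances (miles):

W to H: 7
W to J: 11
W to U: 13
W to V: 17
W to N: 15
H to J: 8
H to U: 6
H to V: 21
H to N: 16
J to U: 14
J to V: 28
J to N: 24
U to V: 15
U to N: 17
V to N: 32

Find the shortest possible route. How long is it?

With 5 stops there are 5!/2 = 60 distinct round trips (a route and its reverse cost the same).
W - H - J - U - V - N - W: 7+8+14+15+32+15 = 91
W - H - J - U - N - V - W: 7+8+14+17+32+17 = 95
W - H - J - V - U - N - W: 7+8+28+15+17+15 = 90
W - H - J - V - N - U - W: 7+8+28+32+17+13 = 105
W - H - J - N - U - V - W: 7+8+24+17+15+17 = 88
W - H - J - N - V - U - W: 7+8+24+32+15+13 = 99
W - H - U - J - V - N - W: 7+6+14+28+32+15 = 102
W - H - U - J - N - V - W: 7+6+14+24+32+17 = 100
W - H - U - V - J - N - W: 7+6+15+28+24+15 = 95
W - H - U - V - N - J - W: 7+6+15+32+24+11 = 95
W - H - U - N - J - V - W: 7+6+17+24+28+17 = 99
W - H - U - N - V - J - W: 7+6+17+32+28+11 = 101
W - H - V - J - U - N - W: 7+21+28+14+17+15 = 102
W - H - V - J - N - U - W: 7+21+28+24+17+13 = 110
… (46 more)
W - J - H - N - U - V - W: 11+8+16+17+15+17 = 84  ← best
The minimum is 84.
One optimal route: W → J → H → N → U → V → W (or its reverse).

84 miles — the shortest possible round trip.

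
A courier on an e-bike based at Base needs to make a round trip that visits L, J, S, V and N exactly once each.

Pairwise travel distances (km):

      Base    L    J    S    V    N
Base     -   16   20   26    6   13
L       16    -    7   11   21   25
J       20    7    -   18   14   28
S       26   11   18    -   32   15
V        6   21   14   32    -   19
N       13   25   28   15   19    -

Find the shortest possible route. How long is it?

66 km — the shortest possible round trip.

Base - L - J - S - V - N - Base: 16+7+18+32+19+13 = 105
Base - L - J - S - N - V - Base: 16+7+18+15+19+6 = 81
Base - L - J - V - S - N - Base: 16+7+14+32+15+13 = 97
Base - L - J - V - N - S - Base: 16+7+14+19+15+26 = 97
Base - L - J - N - S - V - Base: 16+7+28+15+32+6 = 104
Base - L - J - N - V - S - Base: 16+7+28+19+32+26 = 128
Base - L - S - J - V - N - Base: 16+11+18+14+19+13 = 91
Base - L - S - J - N - V - Base: 16+11+18+28+19+6 = 98
Base - L - S - V - J - N - Base: 16+11+32+14+28+13 = 114
Base - L - S - V - N - J - Base: 16+11+32+19+28+20 = 126
Base - L - S - N - J - V - Base: 16+11+15+28+14+6 = 90
Base - L - S - N - V - J - Base: 16+11+15+19+14+20 = 95
Base - L - V - J - S - N - Base: 16+21+14+18+15+13 = 97
Base - L - V - J - N - S - Base: 16+21+14+28+15+26 = 120
… (46 more)
Base - V - J - L - S - N - Base: 6+14+7+11+15+13 = 66  ← best
The minimum is 66.
One optimal route: Base → V → J → L → S → N → Base (or its reverse).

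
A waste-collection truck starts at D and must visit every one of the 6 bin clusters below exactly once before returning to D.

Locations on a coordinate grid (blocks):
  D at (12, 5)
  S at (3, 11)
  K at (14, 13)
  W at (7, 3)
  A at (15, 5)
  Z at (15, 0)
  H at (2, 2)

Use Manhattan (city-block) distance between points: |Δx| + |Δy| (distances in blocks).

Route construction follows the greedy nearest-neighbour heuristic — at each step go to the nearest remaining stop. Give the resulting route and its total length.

Total distance 58 blocks via the nearest-neighbour route D → A → Z → W → H → S → K → D.

From D: distances to unvisited — A=3, W=7, Z=8, K=10, H=13, S=15. Nearest is A (3).
From A: distances to unvisited — Z=5, K=9, W=10, H=16, S=18. Nearest is Z (5).
From Z: distances to unvisited — W=11, K=14, H=15, S=23. Nearest is W (11).
From W: distances to unvisited — H=6, S=12, K=17. Nearest is H (6).
From H: distances to unvisited — S=10, K=23. Nearest is S (10).
From S: distances to unvisited — K=13. Nearest is K (13).
Return K→D: 10.
Total = 3 + 5 + 11 + 6 + 10 + 13 + 10 = 58.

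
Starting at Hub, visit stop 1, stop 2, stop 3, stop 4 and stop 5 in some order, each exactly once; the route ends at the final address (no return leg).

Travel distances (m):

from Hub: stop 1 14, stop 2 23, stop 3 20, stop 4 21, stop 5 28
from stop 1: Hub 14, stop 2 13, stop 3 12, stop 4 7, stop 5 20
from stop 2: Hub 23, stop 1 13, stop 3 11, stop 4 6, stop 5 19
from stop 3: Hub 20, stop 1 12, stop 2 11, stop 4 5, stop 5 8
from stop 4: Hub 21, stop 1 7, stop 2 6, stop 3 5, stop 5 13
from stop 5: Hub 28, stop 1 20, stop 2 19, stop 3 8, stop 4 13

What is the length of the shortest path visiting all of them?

There are 5! = 120 possible orderings.
Hub→stop 1→stop 2→stop 3→stop 4→stop 5: 14+13+11+5+13 = 56
Hub→stop 1→stop 2→stop 3→stop 5→stop 4: 14+13+11+8+13 = 59
Hub→stop 1→stop 2→stop 4→stop 3→stop 5: 14+13+6+5+8 = 46
Hub→stop 1→stop 2→stop 4→stop 5→stop 3: 14+13+6+13+8 = 54
Hub→stop 1→stop 2→stop 5→stop 3→stop 4: 14+13+19+8+5 = 59
Hub→stop 1→stop 2→stop 5→stop 4→stop 3: 14+13+19+13+5 = 64
Hub→stop 1→stop 3→stop 2→stop 4→stop 5: 14+12+11+6+13 = 56
Hub→stop 1→stop 3→stop 2→stop 5→stop 4: 14+12+11+19+13 = 69
Hub→stop 1→stop 3→stop 4→stop 2→stop 5: 14+12+5+6+19 = 56
Hub→stop 1→stop 3→stop 4→stop 5→stop 2: 14+12+5+13+19 = 63
Hub→stop 1→stop 3→stop 5→stop 2→stop 4: 14+12+8+19+6 = 59
Hub→stop 1→stop 3→stop 5→stop 4→stop 2: 14+12+8+13+6 = 53
Hub→stop 1→stop 4→stop 2→stop 3→stop 5: 14+7+6+11+8 = 46
Hub→stop 1→stop 4→stop 2→stop 5→stop 3: 14+7+6+19+8 = 54
… (106 more)
The minimum is 46.
One shortest path: Hub → stop 1 → stop 2 → stop 4 → stop 3 → stop 5.

Shortest open route: 46 m.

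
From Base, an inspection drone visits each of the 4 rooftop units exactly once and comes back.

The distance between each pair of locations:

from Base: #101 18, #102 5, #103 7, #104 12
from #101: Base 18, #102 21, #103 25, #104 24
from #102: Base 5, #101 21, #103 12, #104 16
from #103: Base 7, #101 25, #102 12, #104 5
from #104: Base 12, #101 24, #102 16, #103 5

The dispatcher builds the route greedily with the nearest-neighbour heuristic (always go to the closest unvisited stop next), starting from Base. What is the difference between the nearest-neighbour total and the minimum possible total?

From Base: #102=5, #103=7, #104=12, #101=18 → choose #102 (5).
From #102: #103=12, #104=16, #101=21 → choose #103 (12).
From #103: #104=5, #101=25 → choose #104 (5).
From #104: #101=24 → choose #101 (24).
NN route Base → #102 → #103 → #104 → #101 → Base costs 64.
Optimal: Base → #102 → #101 → #104 → #103 → Base costs 62 (by enumerating all 12 distinct tours).
Excess = 64 − 62 = 2.

2 longer than the optimal tour.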